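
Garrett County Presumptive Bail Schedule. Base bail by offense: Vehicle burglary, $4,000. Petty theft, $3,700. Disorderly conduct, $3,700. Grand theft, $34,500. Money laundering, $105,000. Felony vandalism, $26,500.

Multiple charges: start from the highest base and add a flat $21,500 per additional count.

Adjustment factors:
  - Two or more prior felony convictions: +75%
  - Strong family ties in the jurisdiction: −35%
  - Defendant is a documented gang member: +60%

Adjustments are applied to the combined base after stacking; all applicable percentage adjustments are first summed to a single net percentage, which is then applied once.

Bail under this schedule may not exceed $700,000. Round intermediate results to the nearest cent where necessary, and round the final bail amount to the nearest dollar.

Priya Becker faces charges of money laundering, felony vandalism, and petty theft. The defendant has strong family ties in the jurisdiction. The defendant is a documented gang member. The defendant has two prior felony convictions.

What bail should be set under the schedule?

$296,000

Base amounts from the schedule: money laundering $105,000; felony vandalism $26,500; petty theft $3,700.
Stacking rule: highest base plus $21,500 per additional charge. Highest is money laundering at $105,000; 2 additional charges → +$43,000. Combined base = $148,000.
Net percentage adjustment: +75% −35% +60% = +100%. $148,000 × 2 = $296,000.
$296,000 is within the $700,000 maximum.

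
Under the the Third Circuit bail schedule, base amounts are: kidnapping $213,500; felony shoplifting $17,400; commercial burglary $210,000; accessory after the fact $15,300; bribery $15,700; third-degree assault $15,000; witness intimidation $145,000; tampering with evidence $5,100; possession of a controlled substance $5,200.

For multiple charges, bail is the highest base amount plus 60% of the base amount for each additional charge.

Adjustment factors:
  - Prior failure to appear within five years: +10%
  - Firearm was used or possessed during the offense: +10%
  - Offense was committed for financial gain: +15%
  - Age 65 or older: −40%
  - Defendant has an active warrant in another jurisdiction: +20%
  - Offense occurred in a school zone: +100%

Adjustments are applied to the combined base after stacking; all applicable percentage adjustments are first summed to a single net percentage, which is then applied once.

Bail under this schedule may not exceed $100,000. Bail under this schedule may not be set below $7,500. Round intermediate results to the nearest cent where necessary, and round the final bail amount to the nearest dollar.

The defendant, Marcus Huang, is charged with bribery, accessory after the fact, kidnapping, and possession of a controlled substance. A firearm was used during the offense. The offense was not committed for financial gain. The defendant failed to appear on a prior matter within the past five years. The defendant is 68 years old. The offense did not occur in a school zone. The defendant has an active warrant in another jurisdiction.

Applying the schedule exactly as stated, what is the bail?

Base amounts from the schedule: bribery $15,700; accessory after the fact $15,300; kidnapping $213,500; possession of a controlled substance $5,200.
Stacking rule: highest base plus 60% of each additional charge. Highest is kidnapping at $213,500. Additional: $15,700 × 60% = $9,420; $15,300 × 60% = $9,180; $5,200 × 60% = $3,120. Combined base = $213,500 + $21,720 = $235,220.
Net percentage adjustment: +10% +10% −40% +20% = +0%. $235,220 × 1 = $235,220.
Result $235,220 exceeds the maximum of $100,000; bail is capped at $100,000.
$100,000 is at or above the $7,500 minimum.

$100,000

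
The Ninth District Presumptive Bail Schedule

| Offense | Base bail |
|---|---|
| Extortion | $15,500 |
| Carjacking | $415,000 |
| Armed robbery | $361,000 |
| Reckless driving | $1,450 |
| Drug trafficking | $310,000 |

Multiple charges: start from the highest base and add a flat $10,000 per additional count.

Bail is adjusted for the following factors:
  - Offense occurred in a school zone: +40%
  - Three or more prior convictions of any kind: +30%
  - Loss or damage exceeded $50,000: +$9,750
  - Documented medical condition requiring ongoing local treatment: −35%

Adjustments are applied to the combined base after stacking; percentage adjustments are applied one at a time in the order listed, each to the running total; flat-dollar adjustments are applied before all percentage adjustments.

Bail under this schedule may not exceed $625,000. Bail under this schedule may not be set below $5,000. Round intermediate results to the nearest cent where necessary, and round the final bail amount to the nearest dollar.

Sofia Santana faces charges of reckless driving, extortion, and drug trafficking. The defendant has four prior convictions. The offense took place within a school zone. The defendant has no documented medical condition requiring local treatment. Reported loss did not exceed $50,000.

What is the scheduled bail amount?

$600,600

Base amounts from the schedule: reckless driving $1,450; extortion $15,500; drug trafficking $310,000.
Stacking rule: highest base plus $10,000 per additional charge. Highest is drug trafficking at $310,000; 2 additional charges → +$20,000. Combined base = $330,000.
Offense occurred in a school zone (+40%): $330,000 × 1.4 = $462,000.
Three or more prior convictions of any kind (+30%): $462,000 × 1.3 = $600,600.
$600,600 is within the $625,000 maximum.
$600,600 is at or above the $5,000 minimum.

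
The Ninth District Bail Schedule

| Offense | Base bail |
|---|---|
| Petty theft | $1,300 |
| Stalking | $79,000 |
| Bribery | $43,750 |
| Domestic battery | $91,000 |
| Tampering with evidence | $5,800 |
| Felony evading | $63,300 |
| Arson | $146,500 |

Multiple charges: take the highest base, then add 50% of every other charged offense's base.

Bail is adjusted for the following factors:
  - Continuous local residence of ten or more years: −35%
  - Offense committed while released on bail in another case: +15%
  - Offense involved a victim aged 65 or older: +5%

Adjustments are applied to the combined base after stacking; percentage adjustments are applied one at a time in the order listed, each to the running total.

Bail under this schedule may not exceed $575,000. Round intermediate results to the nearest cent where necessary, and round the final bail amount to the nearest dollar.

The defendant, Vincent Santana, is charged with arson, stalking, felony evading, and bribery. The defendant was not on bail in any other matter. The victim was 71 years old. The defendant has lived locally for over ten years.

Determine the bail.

Base amounts from the schedule: arson $146,500; stalking $79,000; felony evading $63,300; bribery $43,750.
Stacking rule: highest base plus 50% of each additional charge. Highest is arson at $146,500. Additional: $79,000 × 50% = $39,500; $63,300 × 50% = $31,650; $43,750 × 50% = $21,875. Combined base = $146,500 + $93,025 = $239,525.
Continuous local residence of ten or more years (−35%): $239,525 × 0.65 = $155,691.25.
Offense involved a victim aged 65 or older (+5%): $155,691.25 × 1.05 = $163,475.81.
$163,475.81 is within the $575,000 maximum.
Rounded to the nearest dollar: $163,476.

$163,476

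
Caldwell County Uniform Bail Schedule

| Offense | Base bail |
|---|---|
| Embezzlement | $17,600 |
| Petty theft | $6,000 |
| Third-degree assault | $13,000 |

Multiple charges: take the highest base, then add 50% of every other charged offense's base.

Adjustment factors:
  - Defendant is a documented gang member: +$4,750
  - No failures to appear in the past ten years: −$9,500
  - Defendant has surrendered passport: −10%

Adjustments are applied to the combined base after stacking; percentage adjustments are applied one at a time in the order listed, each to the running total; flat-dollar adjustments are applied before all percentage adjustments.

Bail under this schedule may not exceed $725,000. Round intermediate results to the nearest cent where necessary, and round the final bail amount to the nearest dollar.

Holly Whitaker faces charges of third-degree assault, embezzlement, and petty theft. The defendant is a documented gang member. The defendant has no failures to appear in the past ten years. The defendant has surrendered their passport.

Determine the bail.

Base amounts from the schedule: third-degree assault $13,000; embezzlement $17,600; petty theft $6,000.
Stacking rule: highest base plus 50% of each additional charge. Highest is embezzlement at $17,600. Additional: $13,000 × 50% = $6,500; $6,000 × 50% = $3,000. Combined base = $17,600 + $9,500 = $27,100.
Defendant is a documented gang member (+$4,750 flat): $27,100 + $4,750 = $31,850.
No failures to appear in the past ten years (−$9,500 flat): $31,850 − $9,500 = $22,350.
Defendant has surrendered passport (−10%): $22,350 × 0.9 = $20,115.
$20,115 is within the $725,000 maximum.

$20,115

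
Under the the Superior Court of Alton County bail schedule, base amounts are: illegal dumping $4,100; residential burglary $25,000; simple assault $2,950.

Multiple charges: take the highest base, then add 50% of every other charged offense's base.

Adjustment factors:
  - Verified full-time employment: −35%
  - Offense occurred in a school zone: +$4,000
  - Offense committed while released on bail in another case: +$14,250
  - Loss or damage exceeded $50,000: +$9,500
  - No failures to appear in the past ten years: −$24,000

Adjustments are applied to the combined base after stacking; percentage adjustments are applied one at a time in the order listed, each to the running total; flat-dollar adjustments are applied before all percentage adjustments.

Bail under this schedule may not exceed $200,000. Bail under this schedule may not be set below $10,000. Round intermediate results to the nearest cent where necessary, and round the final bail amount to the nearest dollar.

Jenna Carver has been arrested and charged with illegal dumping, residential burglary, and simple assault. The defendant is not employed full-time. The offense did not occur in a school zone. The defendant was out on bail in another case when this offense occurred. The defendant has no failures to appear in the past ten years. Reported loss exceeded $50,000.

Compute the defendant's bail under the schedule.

$28,275

Base amounts from the schedule: illegal dumping $4,100; residential burglary $25,000; simple assault $2,950.
Stacking rule: highest base plus 50% of each additional charge. Highest is residential burglary at $25,000. Additional: $4,100 × 50% = $2,050; $2,950 × 50% = $1,475. Combined base = $25,000 + $3,525 = $28,525.
Offense committed while released on bail in another case (+$14,250 flat): $28,525 + $14,250 = $42,775.
Loss or damage exceeded $50,000 (+$9,500 flat): $42,775 + $9,500 = $52,275.
No failures to appear in the past ten years (−$24,000 flat): $52,275 − $24,000 = $28,275.
$28,275 is within the $200,000 maximum.
$28,275 is at or above the $10,000 minimum.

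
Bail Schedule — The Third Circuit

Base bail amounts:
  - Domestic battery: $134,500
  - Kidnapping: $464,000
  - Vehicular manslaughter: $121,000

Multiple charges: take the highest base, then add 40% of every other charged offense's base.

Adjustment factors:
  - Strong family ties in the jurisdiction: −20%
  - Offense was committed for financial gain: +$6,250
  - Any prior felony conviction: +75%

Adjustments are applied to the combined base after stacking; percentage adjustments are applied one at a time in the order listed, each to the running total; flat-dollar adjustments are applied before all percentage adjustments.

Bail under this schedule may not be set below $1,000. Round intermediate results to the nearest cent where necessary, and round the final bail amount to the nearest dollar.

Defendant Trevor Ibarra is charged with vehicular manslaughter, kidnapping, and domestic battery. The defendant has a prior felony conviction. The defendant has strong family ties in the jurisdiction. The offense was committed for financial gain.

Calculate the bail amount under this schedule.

$801,430

Base amounts from the schedule: vehicular manslaughter $121,000; kidnapping $464,000; domestic battery $134,500.
Stacking rule: highest base plus 40% of each additional charge. Highest is kidnapping at $464,000. Additional: $121,000 × 40% = $48,400; $134,500 × 40% = $53,800. Combined base = $464,000 + $102,200 = $566,200.
Offense was committed for financial gain (+$6,250 flat): $566,200 + $6,250 = $572,450.
Strong family ties in the jurisdiction (−20%): $572,450 × 0.8 = $457,960.
Any prior felony conviction (+75%): $457,960 × 1.75 = $801,430.
$801,430 is at or above the $1,000 minimum.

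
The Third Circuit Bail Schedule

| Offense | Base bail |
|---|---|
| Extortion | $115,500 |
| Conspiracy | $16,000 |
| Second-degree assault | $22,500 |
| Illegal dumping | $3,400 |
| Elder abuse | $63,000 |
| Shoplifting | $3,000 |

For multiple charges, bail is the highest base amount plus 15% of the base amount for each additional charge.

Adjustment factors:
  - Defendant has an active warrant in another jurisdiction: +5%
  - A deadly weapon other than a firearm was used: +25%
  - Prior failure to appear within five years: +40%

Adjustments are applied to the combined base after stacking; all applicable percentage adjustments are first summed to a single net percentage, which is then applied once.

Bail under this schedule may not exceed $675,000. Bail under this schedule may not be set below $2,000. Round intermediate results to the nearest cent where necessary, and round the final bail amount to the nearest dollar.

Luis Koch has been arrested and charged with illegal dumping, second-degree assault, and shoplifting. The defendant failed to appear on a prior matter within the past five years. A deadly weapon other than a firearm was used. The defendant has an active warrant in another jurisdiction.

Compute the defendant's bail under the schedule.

Base amounts from the schedule: illegal dumping $3,400; second-degree assault $22,500; shoplifting $3,000.
Stacking rule: highest base plus 15% of each additional charge. Highest is second-degree assault at $22,500. Additional: $3,400 × 15% = $510; $3,000 × 15% = $450. Combined base = $22,500 + $960 = $23,460.
Net percentage adjustment: +5% +25% +40% = +70%. $23,460 × 1.7 = $39,882.
$39,882 is within the $675,000 maximum.
$39,882 is at or above the $2,000 minimum.

$39,882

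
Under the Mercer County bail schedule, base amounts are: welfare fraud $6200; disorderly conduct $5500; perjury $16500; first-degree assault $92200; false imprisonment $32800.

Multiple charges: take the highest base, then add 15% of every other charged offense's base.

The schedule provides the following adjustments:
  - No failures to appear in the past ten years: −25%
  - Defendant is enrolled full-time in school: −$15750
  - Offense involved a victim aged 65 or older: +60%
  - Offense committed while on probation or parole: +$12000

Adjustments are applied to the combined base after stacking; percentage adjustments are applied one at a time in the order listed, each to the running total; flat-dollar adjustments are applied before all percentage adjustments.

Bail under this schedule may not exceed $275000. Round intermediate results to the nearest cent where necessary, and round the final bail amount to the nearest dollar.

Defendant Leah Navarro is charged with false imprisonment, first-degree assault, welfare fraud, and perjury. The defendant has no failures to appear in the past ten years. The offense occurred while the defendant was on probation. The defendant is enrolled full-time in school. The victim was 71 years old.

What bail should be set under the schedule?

$116130

Base amounts from the schedule: false imprisonment $32800; first-degree assault $92200; welfare fraud $6200; perjury $16500.
Stacking rule: highest base plus 15% of each additional charge. Highest is first-degree assault at $92200. Additional: $32800 × 15% = $4920; $6200 × 15% = $930; $16500 × 15% = $2475. Combined base = $92200 + $8325 = $100525.
Defendant is enrolled full-time in school (−$15750 flat): $100525 − $15750 = $84775.
Offense committed while on probation or parole (+$12000 flat): $84775 + $12000 = $96775.
No failures to appear in the past ten years (−25%): $96775 × 0.75 = $72581.25.
Offense involved a victim aged 65 or older (+60%): $72581.25 × 1.6 = $116130.
$116130 is within the $275000 maximum.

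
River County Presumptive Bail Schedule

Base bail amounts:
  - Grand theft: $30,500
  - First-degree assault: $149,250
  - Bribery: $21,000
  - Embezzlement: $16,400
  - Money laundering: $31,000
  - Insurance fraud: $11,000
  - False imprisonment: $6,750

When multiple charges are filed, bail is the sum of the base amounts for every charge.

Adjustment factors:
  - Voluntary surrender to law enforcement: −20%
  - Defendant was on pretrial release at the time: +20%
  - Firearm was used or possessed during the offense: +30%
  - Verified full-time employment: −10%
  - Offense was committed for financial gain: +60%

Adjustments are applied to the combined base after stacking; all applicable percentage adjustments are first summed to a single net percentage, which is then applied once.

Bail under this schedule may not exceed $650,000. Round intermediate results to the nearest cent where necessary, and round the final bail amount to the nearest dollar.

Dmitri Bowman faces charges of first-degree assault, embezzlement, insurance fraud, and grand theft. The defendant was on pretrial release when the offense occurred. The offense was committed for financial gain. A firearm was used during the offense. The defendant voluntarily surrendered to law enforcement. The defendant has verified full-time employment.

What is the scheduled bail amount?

Base amounts from the schedule: first-degree assault $149,250; embezzlement $16,400; insurance fraud $11,000; grand theft $30,500.
Stacking rule: sum of all bases. $149,250 + $16,400 + $11,000 + $30,500 = $207,150.
Net percentage adjustment: −20% +20% +30% −10% +60% = +80%. $207,150 × 1.8 = $372,870.
$372,870 is within the $650,000 maximum.

$372,870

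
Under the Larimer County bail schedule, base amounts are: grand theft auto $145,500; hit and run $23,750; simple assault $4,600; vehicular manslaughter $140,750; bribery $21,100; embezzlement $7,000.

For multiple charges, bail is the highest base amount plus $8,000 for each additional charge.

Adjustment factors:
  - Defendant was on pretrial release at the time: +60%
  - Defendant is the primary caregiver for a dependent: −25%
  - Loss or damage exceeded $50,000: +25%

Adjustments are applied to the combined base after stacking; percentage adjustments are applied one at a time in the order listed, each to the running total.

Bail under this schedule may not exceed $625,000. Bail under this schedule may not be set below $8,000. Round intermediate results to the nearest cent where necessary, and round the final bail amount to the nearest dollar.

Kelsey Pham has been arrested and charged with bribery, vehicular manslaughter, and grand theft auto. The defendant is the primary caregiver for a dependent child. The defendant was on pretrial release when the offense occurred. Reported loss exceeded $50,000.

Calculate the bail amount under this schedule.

Base amounts from the schedule: bribery $21,100; vehicular manslaughter $140,750; grand theft auto $145,500.
Stacking rule: highest base plus $8,000 per additional charge. Highest is grand theft auto at $145,500; 2 additional charges → +$16,000. Combined base = $161,500.
Defendant was on pretrial release at the time (+60%): $161,500 × 1.6 = $258,400.
Defendant is the primary caregiver for a dependent (−25%): $258,400 × 0.75 = $193,800.
Loss or damage exceeded $50,000 (+25%): $193,800 × 1.25 = $242,250.
$242,250 is within the $625,000 maximum.
$242,250 is at or above the $8,000 minimum.

$242,250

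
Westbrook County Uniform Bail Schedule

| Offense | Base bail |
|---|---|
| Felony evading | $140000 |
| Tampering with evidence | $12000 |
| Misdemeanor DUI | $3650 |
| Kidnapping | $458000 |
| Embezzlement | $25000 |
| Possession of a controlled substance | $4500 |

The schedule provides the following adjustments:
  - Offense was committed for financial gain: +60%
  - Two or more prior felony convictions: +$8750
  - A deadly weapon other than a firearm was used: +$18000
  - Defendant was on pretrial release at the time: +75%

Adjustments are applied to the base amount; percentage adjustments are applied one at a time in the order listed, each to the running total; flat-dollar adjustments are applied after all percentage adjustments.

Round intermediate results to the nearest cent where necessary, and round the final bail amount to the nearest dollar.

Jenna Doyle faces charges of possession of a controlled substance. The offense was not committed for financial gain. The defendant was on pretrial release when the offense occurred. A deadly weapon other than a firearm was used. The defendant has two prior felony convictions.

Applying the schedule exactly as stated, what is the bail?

$34625

Base amounts from the schedule: possession of a controlled substance $4500.
Single charge. Combined base = $4500.
Defendant was on pretrial release at the time (+75%): $4500 × 1.75 = $7875.
Two or more prior felony convictions (+$8750 flat): $7875 + $8750 = $16625.
A deadly weapon other than a firearm was used (+$18000 flat): $16625 + $18000 = $34625.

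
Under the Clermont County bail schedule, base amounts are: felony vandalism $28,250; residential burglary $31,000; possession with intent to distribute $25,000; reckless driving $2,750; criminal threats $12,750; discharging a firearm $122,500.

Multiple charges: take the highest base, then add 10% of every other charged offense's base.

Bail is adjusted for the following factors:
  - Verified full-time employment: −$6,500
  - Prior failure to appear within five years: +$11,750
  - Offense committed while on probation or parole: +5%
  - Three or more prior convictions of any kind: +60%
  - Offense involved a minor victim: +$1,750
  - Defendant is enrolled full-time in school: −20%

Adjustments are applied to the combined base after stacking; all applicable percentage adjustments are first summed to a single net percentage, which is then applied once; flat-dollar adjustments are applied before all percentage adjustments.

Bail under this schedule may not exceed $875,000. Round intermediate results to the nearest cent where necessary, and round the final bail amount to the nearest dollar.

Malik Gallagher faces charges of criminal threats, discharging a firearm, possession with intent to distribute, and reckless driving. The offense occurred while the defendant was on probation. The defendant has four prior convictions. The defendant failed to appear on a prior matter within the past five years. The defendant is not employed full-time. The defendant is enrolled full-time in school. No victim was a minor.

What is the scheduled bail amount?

$200,535

Base amounts from the schedule: criminal threats $12,750; discharging a firearm $122,500; possession with intent to distribute $25,000; reckless driving $2,750.
Stacking rule: highest base plus 10% of each additional charge. Highest is discharging a firearm at $122,500. Additional: $12,750 × 10% = $1,275; $25,000 × 10% = $2,500; $2,750 × 10% = $275. Combined base = $122,500 + $4,050 = $126,550.
Prior failure to appear within five years (+$11,750 flat): $126,550 + $11,750 = $138,300.
Net percentage adjustment: +5% +60% −20% = +45%. $138,300 × 1.45 = $200,535.
$200,535 is within the $875,000 maximum.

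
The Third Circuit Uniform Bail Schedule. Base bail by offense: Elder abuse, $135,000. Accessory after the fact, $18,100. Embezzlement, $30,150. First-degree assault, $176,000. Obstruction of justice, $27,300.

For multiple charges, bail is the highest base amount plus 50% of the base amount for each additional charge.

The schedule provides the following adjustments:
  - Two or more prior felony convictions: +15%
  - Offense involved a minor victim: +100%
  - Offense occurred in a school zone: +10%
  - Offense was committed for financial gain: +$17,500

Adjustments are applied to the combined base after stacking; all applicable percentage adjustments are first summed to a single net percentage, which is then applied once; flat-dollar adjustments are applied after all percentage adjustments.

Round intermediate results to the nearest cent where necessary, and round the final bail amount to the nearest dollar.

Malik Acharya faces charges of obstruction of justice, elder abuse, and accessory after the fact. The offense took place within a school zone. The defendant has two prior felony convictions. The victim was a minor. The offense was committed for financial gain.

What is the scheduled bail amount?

Base amounts from the schedule: obstruction of justice $27,300; elder abuse $135,000; accessory after the fact $18,100.
Stacking rule: highest base plus 50% of each additional charge. Highest is elder abuse at $135,000. Additional: $27,300 × 50% = $13,650; $18,100 × 50% = $9,050. Combined base = $135,000 + $22,700 = $157,700.
Net percentage adjustment: +15% +100% +10% = +125%. $157,700 × 2.25 = $354,825.
Offense was committed for financial gain (+$17,500 flat): $354,825 + $17,500 = $372,325.

$372,325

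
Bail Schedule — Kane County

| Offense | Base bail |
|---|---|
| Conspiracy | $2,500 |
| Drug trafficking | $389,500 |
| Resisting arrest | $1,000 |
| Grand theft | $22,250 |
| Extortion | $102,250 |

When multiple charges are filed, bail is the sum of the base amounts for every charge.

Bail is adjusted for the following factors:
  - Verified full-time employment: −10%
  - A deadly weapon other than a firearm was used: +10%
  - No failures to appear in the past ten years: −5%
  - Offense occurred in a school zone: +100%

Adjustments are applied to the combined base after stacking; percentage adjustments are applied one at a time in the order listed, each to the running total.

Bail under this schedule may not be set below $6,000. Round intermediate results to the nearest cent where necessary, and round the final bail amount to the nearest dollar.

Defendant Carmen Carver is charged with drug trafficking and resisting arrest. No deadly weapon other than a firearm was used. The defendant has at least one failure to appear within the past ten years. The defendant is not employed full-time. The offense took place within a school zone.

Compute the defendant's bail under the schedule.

Base amounts from the schedule: drug trafficking $389,500; resisting arrest $1,000.
Stacking rule: sum of all bases. $389,500 + $1,000 = $390,500.
Offense occurred in a school zone (+100%): $390,500 × 2 = $781,000.
$781,000 is at or above the $6,000 minimum.

$781,000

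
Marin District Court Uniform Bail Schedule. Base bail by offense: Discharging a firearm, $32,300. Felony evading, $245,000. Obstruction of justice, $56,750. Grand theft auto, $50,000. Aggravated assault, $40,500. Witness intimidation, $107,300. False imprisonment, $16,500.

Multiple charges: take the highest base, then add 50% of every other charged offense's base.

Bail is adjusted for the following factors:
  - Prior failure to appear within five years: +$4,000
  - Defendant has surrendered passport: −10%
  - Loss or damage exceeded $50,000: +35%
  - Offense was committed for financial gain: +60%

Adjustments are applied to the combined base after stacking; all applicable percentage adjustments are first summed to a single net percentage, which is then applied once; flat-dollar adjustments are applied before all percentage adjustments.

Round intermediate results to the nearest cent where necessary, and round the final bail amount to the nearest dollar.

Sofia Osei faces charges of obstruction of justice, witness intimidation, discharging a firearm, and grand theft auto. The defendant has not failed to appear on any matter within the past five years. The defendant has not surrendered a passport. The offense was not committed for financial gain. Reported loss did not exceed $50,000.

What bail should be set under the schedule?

$176,825

Base amounts from the schedule: obstruction of justice $56,750; witness intimidation $107,300; discharging a firearm $32,300; grand theft auto $50,000.
Stacking rule: highest base plus 50% of each additional charge. Highest is witness intimidation at $107,300. Additional: $56,750 × 50% = $28,375; $32,300 × 50% = $16,150; $50,000 × 50% = $25,000. Combined base = $107,300 + $69,525 = $176,825.
No adjustment factors apply to this defendant.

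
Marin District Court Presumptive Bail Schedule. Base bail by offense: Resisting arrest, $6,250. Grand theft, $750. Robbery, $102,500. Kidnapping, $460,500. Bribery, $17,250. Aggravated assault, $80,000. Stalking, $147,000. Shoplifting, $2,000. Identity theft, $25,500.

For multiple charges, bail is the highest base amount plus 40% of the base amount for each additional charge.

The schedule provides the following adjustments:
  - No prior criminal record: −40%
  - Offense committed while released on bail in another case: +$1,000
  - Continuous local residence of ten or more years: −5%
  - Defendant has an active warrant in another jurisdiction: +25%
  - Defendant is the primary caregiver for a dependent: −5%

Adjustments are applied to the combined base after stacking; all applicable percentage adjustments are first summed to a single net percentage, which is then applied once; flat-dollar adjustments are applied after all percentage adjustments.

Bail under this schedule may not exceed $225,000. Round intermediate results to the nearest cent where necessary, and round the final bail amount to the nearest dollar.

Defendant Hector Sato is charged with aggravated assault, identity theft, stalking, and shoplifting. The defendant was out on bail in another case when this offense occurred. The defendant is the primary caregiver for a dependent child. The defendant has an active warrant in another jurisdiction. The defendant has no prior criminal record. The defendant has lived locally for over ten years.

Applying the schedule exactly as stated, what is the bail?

$143,500

Base amounts from the schedule: aggravated assault $80,000; identity theft $25,500; stalking $147,000; shoplifting $2,000.
Stacking rule: highest base plus 40% of each additional charge. Highest is stalking at $147,000. Additional: $80,000 × 40% = $32,000; $25,500 × 40% = $10,200; $2,000 × 40% = $800. Combined base = $147,000 + $43,000 = $190,000.
Net percentage adjustment: −40% −5% +25% −5% = −25%. $190,000 × 0.75 = $142,500.
Offense committed while released on bail in another case (+$1,000 flat): $142,500 + $1,000 = $143,500.
$143,500 is within the $225,000 maximum.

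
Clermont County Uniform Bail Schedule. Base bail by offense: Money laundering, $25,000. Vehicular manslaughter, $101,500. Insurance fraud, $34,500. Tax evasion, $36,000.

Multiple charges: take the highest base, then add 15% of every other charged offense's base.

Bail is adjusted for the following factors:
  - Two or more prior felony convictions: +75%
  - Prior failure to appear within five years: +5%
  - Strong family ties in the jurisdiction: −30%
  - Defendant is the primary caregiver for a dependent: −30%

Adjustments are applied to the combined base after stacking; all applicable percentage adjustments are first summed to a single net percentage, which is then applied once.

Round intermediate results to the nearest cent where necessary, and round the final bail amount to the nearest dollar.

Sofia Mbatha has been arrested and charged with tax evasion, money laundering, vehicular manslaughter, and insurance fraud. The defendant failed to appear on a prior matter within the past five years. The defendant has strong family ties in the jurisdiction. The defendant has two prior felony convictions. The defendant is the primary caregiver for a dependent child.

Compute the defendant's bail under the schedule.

$138,990

Base amounts from the schedule: tax evasion $36,000; money laundering $25,000; vehicular manslaughter $101,500; insurance fraud $34,500.
Stacking rule: highest base plus 15% of each additional charge. Highest is vehicular manslaughter at $101,500. Additional: $36,000 × 15% = $5,400; $25,000 × 15% = $3,750; $34,500 × 15% = $5,175. Combined base = $101,500 + $14,325 = $115,825.
Net percentage adjustment: +75% +5% −30% −30% = +20%. $115,825 × 1.2 = $138,990.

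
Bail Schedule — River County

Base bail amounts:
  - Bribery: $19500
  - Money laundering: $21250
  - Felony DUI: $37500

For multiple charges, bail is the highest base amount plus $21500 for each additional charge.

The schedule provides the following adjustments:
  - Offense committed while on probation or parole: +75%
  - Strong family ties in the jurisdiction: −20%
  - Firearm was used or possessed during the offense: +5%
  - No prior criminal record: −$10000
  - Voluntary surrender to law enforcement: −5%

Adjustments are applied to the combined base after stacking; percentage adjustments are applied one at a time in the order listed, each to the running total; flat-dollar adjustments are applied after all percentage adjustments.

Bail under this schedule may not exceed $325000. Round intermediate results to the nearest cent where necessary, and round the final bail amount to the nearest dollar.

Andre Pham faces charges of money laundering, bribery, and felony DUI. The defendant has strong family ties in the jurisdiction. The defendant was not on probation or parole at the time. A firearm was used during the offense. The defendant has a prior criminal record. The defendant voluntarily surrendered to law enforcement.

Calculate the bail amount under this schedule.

$64239

Base amounts from the schedule: money laundering $21250; bribery $19500; felony DUI $37500.
Stacking rule: highest base plus $21500 per additional charge. Highest is felony DUI at $37500; 2 additional charges → +$43000. Combined base = $80500.
Strong family ties in the jurisdiction (−20%): $80500 × 0.8 = $64400.
Firearm was used or possessed during the offense (+5%): $64400 × 1.05 = $67620.
Voluntary surrender to law enforcement (−5%): $67620 × 0.95 = $64239.
$64239 is within the $325000 maximum.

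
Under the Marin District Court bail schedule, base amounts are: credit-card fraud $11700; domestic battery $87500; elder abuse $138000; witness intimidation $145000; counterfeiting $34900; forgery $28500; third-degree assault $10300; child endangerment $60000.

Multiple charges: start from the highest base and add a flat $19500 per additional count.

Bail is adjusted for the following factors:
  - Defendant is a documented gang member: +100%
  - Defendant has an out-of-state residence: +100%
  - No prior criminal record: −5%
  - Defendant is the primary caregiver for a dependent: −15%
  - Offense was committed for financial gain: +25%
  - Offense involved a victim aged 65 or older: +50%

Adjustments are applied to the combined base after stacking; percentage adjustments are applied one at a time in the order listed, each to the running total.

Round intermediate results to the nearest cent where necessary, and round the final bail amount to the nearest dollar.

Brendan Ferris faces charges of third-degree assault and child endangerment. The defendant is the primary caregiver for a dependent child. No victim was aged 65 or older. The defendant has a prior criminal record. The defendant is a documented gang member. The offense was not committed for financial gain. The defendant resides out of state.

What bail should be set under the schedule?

Base amounts from the schedule: third-degree assault $10300; child endangerment $60000.
Stacking rule: highest base plus $19500 per additional charge. Highest is child endangerment at $60000; 1 additional charge → +$19500. Combined base = $79500.
Defendant is a documented gang member (+100%): $79500 × 2 = $159000.
Defendant has an out-of-state residence (+100%): $159000 × 2 = $318000.
Defendant is the primary caregiver for a dependent (−15%): $318000 × 0.85 = $270300.

$270300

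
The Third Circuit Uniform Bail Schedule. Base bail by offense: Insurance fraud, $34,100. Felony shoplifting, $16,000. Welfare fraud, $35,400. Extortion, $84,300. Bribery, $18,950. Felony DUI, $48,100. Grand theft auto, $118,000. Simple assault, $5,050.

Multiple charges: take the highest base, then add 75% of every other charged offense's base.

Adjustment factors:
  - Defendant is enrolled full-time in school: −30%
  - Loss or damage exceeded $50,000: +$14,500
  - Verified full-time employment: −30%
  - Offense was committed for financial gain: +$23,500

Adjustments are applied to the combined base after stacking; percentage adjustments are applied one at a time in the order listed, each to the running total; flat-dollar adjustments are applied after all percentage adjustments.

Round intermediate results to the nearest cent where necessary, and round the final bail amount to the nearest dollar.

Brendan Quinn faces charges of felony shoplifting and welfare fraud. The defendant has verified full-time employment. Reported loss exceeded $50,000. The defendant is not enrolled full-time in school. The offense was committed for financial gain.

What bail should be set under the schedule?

Base amounts from the schedule: felony shoplifting $16,000; welfare fraud $35,400.
Stacking rule: highest base plus 75% of each additional charge. Highest is welfare fraud at $35,400. Additional: $16,000 × 75% = $12,000. Combined base = $35,400 + $12,000 = $47,400.
Verified full-time employment (−30%): $47,400 × 0.7 = $33,180.
Loss or damage exceeded $50,000 (+$14,500 flat): $33,180 + $14,500 = $47,680.
Offense was committed for financial gain (+$23,500 flat): $47,680 + $23,500 = $71,180.

$71,180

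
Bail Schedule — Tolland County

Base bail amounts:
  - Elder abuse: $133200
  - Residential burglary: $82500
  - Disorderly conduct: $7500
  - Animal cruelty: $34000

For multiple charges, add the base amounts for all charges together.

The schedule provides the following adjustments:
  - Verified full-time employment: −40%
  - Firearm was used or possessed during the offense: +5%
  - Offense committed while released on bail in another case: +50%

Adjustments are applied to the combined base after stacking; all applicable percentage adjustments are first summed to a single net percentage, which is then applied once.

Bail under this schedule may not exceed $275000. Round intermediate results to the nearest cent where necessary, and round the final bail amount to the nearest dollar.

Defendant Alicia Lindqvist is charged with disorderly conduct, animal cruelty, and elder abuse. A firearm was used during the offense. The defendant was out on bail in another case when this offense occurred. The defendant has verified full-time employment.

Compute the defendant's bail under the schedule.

Base amounts from the schedule: disorderly conduct $7500; animal cruelty $34000; elder abuse $133200.
Stacking rule: sum of all bases. $7500 + $34000 + $133200 = $174700.
Net percentage adjustment: −40% +5% +50% = +15%. $174700 × 1.15 = $200905.
$200905 is within the $275000 maximum.

$200905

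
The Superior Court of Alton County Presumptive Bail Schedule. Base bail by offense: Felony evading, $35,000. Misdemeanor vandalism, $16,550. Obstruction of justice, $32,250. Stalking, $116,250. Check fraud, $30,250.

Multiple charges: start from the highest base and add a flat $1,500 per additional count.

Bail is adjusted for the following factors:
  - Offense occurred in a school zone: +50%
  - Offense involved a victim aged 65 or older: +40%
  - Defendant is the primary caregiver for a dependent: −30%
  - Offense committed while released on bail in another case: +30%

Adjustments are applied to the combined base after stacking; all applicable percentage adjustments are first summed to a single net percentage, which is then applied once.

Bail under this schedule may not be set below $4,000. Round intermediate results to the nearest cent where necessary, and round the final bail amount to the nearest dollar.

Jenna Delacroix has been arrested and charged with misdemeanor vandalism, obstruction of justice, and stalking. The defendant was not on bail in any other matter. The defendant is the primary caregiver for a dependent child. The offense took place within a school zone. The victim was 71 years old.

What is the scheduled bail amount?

Base amounts from the schedule: misdemeanor vandalism $16,550; obstruction of justice $32,250; stalking $116,250.
Stacking rule: highest base plus $1,500 per additional charge. Highest is stalking at $116,250; 2 additional charges → +$3,000. Combined base = $119,250.
Net percentage adjustment: +50% +40% −30% = +60%. $119,250 × 1.6 = $190,800.
$190,800 is at or above the $4,000 minimum.

$190,800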